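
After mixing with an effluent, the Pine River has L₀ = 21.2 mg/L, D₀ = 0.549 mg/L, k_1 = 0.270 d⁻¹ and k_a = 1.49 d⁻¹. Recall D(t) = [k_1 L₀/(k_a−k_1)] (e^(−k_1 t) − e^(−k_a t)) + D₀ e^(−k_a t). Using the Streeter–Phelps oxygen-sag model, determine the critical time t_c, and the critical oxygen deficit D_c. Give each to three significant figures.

With k_a/k_1 = 5.519 and 1 − D₀(k_a−k_1)/(k_1 L₀) = 0.8830,
t_c = ln(5.519 × 0.8830) / (1.49 − 0.270) = ln(4.873) / 1.220 = 1.584/1.220 = 1.298 d.
L(t_c) = L₀ e^(−k_1 t_c) = 21.2 × 0.7043 = 14.93 mg/L, and at the critical point k_a D_c = k_1 L, so D_c = (0.270/1.49) × 14.93 = 2.706 mg/L.

t_c ≈ 1.30 d; D_c ≈ 2.71 mg/L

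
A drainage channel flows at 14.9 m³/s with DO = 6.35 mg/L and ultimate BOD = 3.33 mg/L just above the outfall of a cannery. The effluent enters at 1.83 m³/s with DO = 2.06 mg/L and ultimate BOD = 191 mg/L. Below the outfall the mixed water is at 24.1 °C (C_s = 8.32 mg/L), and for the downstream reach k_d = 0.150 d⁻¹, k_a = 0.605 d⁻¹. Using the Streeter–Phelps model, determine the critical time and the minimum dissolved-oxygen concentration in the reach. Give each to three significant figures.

t_c ≈ 2.25 d; minimum DO ≈ 4.10 mg/L

Mixed DO = (14.9×6.35 + 1.83×2.06)/(14.9+1.83) = 98.38/16.73 = 5.881 mg/L.
Mixed L₀ = (14.9×3.33 + 1.83×191)/(16.73) = 399.1/16.73 = 23.86 mg/L.
Initial deficit D₀ = C_s − DO₀ = 8.32 − 5.881 = 2.439 mg/L.
t_c = (1/0.4550) ln[(0.605/0.150)(1 − 2.439×0.4550/(0.150×23.86))] = 2.198 × ln(2.782) = 2.249 d.
D_c = (0.150/0.605) × 23.86 × e^(−0.150×2.249) = 0.2479 × 23.86 × 0.7136 = 4.221 mg/L.
Minimum DO = 8.32 − 4.221 = 4.099 mg/L.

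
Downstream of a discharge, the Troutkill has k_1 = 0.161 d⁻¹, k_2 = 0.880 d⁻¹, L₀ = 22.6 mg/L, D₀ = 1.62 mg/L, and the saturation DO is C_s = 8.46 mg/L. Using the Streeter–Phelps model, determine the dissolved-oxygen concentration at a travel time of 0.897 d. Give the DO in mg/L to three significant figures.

DO ≈ 5.64 mg/L

k_1 L₀/(k_2−k_1) = 0.161×22.6/(0.880−0.161) = 3.639/0.7190 = 5.061 mg/L.
e^(−k_1 t) = e^(−0.161×0.8970) = 0.8655; e^(−k_2 t) = e^(−0.880×0.8970) = 0.4541.
D = 5.061 × (0.8655 − 0.4541) + 1.62 × 0.4541 = 2.082 + 0.7357 = 2.818 mg/L.
DO = C_s − D = 8.46 − 2.818 = 5.642 mg/L.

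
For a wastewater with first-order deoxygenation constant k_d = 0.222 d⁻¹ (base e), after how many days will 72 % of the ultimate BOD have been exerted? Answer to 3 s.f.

y/L₀ = 1 − e^(−k_d t) = 0.72 ⇒ e^(−k_d t) = 0.280
t = −ln(0.280) / 0.222 = 1.273 / 0.222 = 5.734 d.

t ≈ 5.73 d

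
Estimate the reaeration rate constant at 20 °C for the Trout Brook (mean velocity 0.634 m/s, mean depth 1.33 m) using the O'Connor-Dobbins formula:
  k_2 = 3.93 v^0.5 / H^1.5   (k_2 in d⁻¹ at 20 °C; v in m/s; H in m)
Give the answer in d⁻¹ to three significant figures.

k_2 ≈ 2.04 d⁻¹

k_2 = 3.93 × 0.634^0.5 / 1.33^1.5 = 3.93 × 0.7962 / 1.534 = 2.040 d⁻¹.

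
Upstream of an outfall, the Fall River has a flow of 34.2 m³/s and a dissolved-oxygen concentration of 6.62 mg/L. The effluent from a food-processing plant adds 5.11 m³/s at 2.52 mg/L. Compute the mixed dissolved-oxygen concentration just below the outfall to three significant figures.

6.09 mg/L

Flow-weighted mixing: C = (Q_r C_r + Q_w C_w)/(Q_r + Q_w)
= (34.2×6.62 + 5.11×2.52)/(34.2 + 5.11) = 239.3/39.31 = 6.087 mg/L.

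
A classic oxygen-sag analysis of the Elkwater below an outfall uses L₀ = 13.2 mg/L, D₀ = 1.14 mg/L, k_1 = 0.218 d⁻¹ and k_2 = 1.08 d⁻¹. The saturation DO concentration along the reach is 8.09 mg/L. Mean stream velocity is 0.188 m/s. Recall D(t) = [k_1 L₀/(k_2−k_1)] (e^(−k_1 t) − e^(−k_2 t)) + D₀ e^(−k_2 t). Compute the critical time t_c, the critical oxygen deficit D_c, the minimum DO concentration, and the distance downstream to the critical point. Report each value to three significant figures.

t_c ≈ 1.37 d; D_c ≈ 1.98 mg/L; min DO ≈ 6.11 mg/L; x_c ≈ 22.3 km

t_c = [1/(k_2−k_1)] ln[(k_2/k_1)(1 − D₀(k_2−k_1)/(k_1 L₀))]
= [1/(1.08−0.218)] ln[(1.08/0.218)(1 − 1.14×0.8620/(0.218×13.2))]
= (1/0.8620) ln[4.954 × 0.6585] = 1.160 × ln(3.262) = 1.160 × 1.182 = 1.372 d.
D_c = (k_1/k_2) L₀ e^(−k_1 t_c) = (0.218/1.08) × 13.2 × e^(−0.218×1.372) = 0.2019 × 13.2 × 0.7415 = 1.976 mg/L.
Minimum DO = C_s − D_c = 8.09 − 1.976 = 6.114 mg/L.
x_c = v t_c = 0.188 m/s × 1.372 d × 86400 s/d = 22280 m ≈ 22.3 km.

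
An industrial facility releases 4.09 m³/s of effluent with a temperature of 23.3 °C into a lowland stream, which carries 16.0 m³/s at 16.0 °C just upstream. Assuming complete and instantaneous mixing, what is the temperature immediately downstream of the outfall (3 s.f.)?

Flow-weighted mixing: C = (Q_r C_r + Q_w C_w)/(Q_r + Q_w)
= (16.0×16.0 + 4.09×23.3)/(16.0 + 4.09) = 351.3/20.09 = 17.49 °C.

17.5 °C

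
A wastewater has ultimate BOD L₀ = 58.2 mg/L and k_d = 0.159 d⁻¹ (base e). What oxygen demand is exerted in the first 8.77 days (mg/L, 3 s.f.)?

y ≈ 43.8 mg/L

y_t = L₀(1 − e^(−k_d t)) = 58.2 × (1 − e^(−0.159×8.77))
= 58.2 × (1 − 0.2480) = 58.2 × 0.7520 = 43.77 mg/L.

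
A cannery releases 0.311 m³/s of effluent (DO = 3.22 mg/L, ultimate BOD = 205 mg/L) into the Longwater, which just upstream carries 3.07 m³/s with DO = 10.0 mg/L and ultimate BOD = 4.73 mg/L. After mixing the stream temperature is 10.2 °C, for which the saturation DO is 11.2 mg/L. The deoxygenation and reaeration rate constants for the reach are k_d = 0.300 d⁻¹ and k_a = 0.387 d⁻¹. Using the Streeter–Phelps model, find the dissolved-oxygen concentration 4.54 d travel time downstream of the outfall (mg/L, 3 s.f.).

DO ≈ 4.21 mg/L

Mixed DO = (3.07×10.0 + 0.311×3.22)/(3.07+0.311) = 31.70/3.381 = 9.376 mg/L.
Mixed L₀ = (3.07×4.73 + 0.311×205)/(3.381) = 78.28/3.381 = 23.15 mg/L.
Initial deficit D₀ = C_s − DO₀ = 11.2 − 9.376 = 1.824 mg/L.
D(4.54) = [0.300×23.15/(0.387−0.300)](e^(−0.300×4.54) − e^(−0.387×4.54)) + 1.824 e^(−0.387×4.54)
= 79.83 × (0.2561 − 0.1726) + 1.824 × 0.1726 = 6.987 mg/L.
DO = 11.2 − 6.987 = 4.213 mg/L.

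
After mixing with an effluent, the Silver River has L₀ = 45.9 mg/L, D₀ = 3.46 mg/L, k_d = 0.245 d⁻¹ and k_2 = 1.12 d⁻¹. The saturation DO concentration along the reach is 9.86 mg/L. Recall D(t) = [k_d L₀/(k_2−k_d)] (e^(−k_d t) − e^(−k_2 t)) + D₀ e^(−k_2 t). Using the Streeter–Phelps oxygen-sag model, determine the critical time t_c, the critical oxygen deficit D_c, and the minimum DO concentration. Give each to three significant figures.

t_c = [1/(k_2−k_d)] ln[(k_2/k_d)(1 − D₀(k_2−k_d)/(k_d L₀))]
= [1/(1.12−0.245)] ln[(1.12/0.245)(1 − 3.46×0.8750/(0.245×45.9))]
= (1/0.8750) ln[4.571 × 0.7308] = 1.143 × ln(3.341) = 1.143 × 1.206 = 1.378 d.
L(t_c) = L₀ e^(−k_d t_c) = 45.9 × 0.7134 = 32.74 mg/L, and at the critical point k_2 D_c = k_d L, so D_c = (0.245/1.12) × 32.74 = 7.163 mg/L.
Minimum DO = C_s − D_c = 9.86 − 7.163 = 2.697 mg/L.

t_c ≈ 1.38 d; D_c ≈ 7.16 mg/L; min DO ≈ 2.70 mg/L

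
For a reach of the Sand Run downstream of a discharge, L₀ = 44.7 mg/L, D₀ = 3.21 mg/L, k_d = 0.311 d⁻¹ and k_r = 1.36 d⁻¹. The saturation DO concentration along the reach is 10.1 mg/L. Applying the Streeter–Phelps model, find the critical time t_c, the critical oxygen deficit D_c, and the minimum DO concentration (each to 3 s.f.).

With k_r/k_d = 4.373 and 1 − D₀(k_r−k_d)/(k_d L₀) = 0.7578,
t_c = ln(4.373 × 0.7578) / (1.36 − 0.311) = ln(3.314) / 1.049 = 1.198/1.049 = 1.142 d.
L(t_c) = L₀ e^(−k_d t_c) = 44.7 × 0.7010 = 31.34 mg/L, and at the critical point k_r D_c = k_d L, so D_c = (0.311/1.36) × 31.34 = 7.166 mg/L.
Minimum DO = C_s − D_c = 10.1 − 7.166 = 2.934 mg/L.

t_c ≈ 1.14 d; D_c ≈ 7.17 mg/L; min DO ≈ 2.93 mg/L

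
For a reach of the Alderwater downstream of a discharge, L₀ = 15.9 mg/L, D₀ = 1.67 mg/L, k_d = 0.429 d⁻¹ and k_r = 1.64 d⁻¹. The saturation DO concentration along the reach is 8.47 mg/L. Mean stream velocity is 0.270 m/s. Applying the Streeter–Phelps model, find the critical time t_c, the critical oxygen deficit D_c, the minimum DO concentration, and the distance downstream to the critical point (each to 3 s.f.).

t_c ≈ 0.817 d; D_c ≈ 2.93 mg/L; min DO ≈ 5.54 mg/L; x_c ≈ 19.1 km

t_c = [1/(k_r−k_d)] ln[(k_r/k_d)(1 − D₀(k_r−k_d)/(k_d L₀))]
= [1/(1.64−0.429)] ln[(1.64/0.429)(1 − 1.67×1.211/(0.429×15.9))]
= (1/1.211) ln[3.823 × 0.7035] = 0.8258 × ln(2.689) = 0.8258 × 0.9893 = 0.8169 d.
L(t_c) = L₀ e^(−k_d t_c) = 15.9 × 0.7044 = 11.20 mg/L, and at the critical point k_r D_c = k_d L, so D_c = (0.429/1.64) × 11.20 = 2.930 mg/L.
Minimum DO = C_s − D_c = 8.47 − 2.930 = 5.540 mg/L.
x_c = v t_c = 0.270 m/s × 0.8169 d × 86400 s/d = 19060 m ≈ 19.1 km.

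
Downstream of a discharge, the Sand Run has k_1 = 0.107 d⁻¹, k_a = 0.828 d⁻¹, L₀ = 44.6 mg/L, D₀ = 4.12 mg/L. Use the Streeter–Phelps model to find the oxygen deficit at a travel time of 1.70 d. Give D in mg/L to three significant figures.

k_1 L₀/(k_a−k_1) = 0.107×44.6/(0.828−0.107) = 4.772/0.7210 = 6.619 mg/L.
e^(−k_1 t) = e^(−0.107×1.700) = 0.8337; e^(−k_a t) = e^(−0.828×1.700) = 0.2447.
D = 6.619 × (0.8337 − 0.2447) + 4.12 × 0.2447 = 3.898 + 1.008 = 4.906 mg/L.

D ≈ 4.91 mg/L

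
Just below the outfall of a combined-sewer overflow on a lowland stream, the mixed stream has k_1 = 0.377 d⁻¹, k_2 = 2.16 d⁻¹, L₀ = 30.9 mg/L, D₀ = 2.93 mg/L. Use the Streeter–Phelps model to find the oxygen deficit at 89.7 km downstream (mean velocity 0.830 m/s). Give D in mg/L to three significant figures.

D ≈ 3.84 mg/L

Travel time t = x/v = 89.7 km / (0.830 m/s) = 89700 m / 0.830 m/s = 108100 s = 1.251 d.
k_1 L₀/(k_2−k_1) = 0.377×30.9/(2.16−0.377) = 11.65/1.783 = 6.534 mg/L.
e^(−k_1 t) = e^(−0.377×1.251) = 0.6240; e^(−k_2 t) = e^(−2.16×1.251) = 0.06708.
D = 6.534 × (0.6240 − 0.06708) + 2.93 × 0.06708 = 3.639 + 0.1966 = 3.835 mg/L.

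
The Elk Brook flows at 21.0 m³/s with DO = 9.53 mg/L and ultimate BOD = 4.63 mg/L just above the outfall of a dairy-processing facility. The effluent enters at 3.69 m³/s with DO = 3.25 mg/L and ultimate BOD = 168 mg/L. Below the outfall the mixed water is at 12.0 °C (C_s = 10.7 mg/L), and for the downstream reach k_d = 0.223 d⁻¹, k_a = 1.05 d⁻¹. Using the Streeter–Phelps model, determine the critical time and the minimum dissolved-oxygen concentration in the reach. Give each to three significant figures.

Mixed DO = (21.0×9.53 + 3.69×3.25)/(21.0+3.69) = 212.1/24.69 = 8.591 mg/L.
Mixed L₀ = (21.0×4.63 + 3.69×168)/(24.69) = 717.1/24.69 = 29.05 mg/L.
Initial deficit D₀ = C_s − DO₀ = 10.7 − 8.591 = 2.109 mg/L.
t_c = (1/0.8270) ln[(1.05/0.223)(1 − 2.109×0.8270/(0.223×29.05))] = 1.209 × ln(3.441) = 1.494 d.
D_c = (0.223/1.05) × 29.05 × e^(−0.223×1.494) = 0.2124 × 29.05 × 0.7166 = 4.421 mg/L.
Minimum DO = 10.7 − 4.421 = 6.279 mg/L.

t_c ≈ 1.49 d; minimum DO ≈ 6.28 mg/L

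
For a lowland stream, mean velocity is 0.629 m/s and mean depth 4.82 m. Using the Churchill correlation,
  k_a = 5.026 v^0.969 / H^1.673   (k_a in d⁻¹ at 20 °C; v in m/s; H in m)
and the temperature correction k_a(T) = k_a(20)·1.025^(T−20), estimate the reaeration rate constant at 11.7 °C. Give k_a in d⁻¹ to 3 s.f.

k_a ≈ 0.188 d⁻¹

k_a(20) = 5.026 × 0.629^0.969 / 4.82^1.673 = 5.026 × 0.6381 / 13.89 = 0.2309 d⁻¹.
k_a(11.7) = 0.2309 × 1.025^(11.7−20) = 0.2309 × 0.8147 = 0.1881 d⁻¹.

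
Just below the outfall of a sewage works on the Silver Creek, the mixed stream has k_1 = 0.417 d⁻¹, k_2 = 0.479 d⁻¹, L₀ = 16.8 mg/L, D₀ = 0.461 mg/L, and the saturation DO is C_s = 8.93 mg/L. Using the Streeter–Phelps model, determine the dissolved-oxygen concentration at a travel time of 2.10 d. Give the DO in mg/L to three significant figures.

DO ≈ 3.02 mg/L

k_1 L₀/(k_2−k_1) = 0.417×16.8/(0.479−0.417) = 7.006/0.06200 = 113.0 mg/L.
e^(−k_1 t) = e^(−0.417×2.100) = 0.4166; e^(−k_2 t) = e^(−0.479×2.100) = 0.3657.
D = 113.0 × (0.4166 − 0.3657) + 0.461 × 0.3657 = 5.746 + 0.1686 = 5.915 mg/L.
DO = C_s − D = 8.93 − 5.915 = 3.015 mg/L.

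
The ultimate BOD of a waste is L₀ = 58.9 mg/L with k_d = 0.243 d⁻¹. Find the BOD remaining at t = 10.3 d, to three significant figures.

L_t = L₀ e^(−k_d t) = 58.9 × e^(−0.243×10.3) = 58.9 × 0.08185 = 4.821 mg/L.

L ≈ 4.82 mg/L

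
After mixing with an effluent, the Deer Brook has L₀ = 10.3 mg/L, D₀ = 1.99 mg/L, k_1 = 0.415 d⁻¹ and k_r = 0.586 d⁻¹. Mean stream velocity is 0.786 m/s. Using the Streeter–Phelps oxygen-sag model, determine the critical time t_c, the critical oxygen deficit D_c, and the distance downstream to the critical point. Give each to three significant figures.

t_c = [1/(k_r−k_1)] ln[(k_r/k_1)(1 − D₀(k_r−k_1)/(k_1 L₀))]
= [1/(0.586−0.415)] ln[(0.586/0.415)(1 − 1.99×0.1710/(0.415×10.3))]
= (1/0.1710) ln[1.412 × 0.9204] = 5.848 × ln(1.300) = 5.848 × 0.2621 = 1.533 d.
L(t_c) = L₀ e^(−k_1 t_c) = 10.3 × 0.5294 = 5.453 mg/L, and at the critical point k_r D_c = k_1 L, so D_c = (0.415/0.586) × 5.453 = 3.861 mg/L.
x_c = v t_c = 0.786 m/s × 1.533 d × 86400 s/d = 104100 m ≈ 104 km.

t_c ≈ 1.53 d; D_c ≈ 3.86 mg/L; x_c ≈ 104 km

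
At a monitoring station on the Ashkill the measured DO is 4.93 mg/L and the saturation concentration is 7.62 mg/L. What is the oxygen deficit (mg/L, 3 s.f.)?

D = C_s − C = 7.62 − 4.93 = 2.69 mg/L.

D ≈ 2.69 mg/L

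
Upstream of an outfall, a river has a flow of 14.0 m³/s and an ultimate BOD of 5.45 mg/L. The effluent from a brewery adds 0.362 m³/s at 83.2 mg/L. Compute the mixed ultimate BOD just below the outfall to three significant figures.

Flow-weighted mixing: C = (Q_r C_r + Q_w C_w)/(Q_r + Q_w)
= (14.0×5.45 + 0.362×83.2)/(14.0 + 0.362) = 106.4/14.36 = 7.410 mg/L.

7.41 mg/L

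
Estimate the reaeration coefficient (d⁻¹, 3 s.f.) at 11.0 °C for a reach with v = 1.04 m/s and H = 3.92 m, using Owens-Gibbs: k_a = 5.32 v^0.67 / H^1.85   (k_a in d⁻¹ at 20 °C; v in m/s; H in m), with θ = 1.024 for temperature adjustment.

k_a(20) = 5.32 × 1.04^0.67 / 3.92^1.85 = 5.32 × 1.027 / 12.52 = 0.4363 d⁻¹.
k_a(11.0) = 0.4363 × 1.024^(11.0−20) = 0.4363 × 0.8078 = 0.3524 d⁻¹.

k_a ≈ 0.352 d⁻¹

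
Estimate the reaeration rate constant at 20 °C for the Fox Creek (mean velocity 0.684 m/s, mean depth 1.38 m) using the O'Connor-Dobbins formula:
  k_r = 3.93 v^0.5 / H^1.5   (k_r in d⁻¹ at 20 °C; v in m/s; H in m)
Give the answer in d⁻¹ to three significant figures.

k_r = 3.93 × 0.684^0.5 / 1.38^1.5 = 3.93 × 0.8270 / 1.621 = 2.005 d⁻¹.

k_r ≈ 2.00 d⁻¹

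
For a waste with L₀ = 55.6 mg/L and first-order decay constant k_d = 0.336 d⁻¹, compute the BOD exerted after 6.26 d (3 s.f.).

y_t = L₀(1 − e^(−k_d t)) = 55.6 × (1 − e^(−0.336×6.26))
= 55.6 × (1 − 0.1220) = 55.6 × 0.8780 = 48.81 mg/L.

y ≈ 48.8 mg/L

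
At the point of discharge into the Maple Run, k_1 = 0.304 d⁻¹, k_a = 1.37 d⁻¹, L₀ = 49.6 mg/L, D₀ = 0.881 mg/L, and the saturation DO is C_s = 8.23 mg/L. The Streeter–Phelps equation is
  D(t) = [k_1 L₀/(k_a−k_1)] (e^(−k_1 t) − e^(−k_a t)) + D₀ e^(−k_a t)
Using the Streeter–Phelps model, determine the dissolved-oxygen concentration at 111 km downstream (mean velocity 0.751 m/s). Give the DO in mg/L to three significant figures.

Travel time t = x/v = 111 km / (0.751 m/s) = 111000 m / 0.751 m/s = 147800 s = 1.711 d.
k_1 L₀/(k_a−k_1) = 0.304×49.6/(1.37−0.304) = 15.08/1.066 = 14.14 mg/L.
e^(−k_1 t) = e^(−0.304×1.711) = 0.5945; e^(−k_a t) = e^(−1.37×1.711) = 0.09598.
D = 14.14 × (0.5945 − 0.09598) + 0.881 × 0.09598 = 7.051 + 0.08456 = 7.136 mg/L.
DO = C_s − D = 8.23 − 7.136 = 1.094 mg/L.

DO ≈ 1.09 mg/L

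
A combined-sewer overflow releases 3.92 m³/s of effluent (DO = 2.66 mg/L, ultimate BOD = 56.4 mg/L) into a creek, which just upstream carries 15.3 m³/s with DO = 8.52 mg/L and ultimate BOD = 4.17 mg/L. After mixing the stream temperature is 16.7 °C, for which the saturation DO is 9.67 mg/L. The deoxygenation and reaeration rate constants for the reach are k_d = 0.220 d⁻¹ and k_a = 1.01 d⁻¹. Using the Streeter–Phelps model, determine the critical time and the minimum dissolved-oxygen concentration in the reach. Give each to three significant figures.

Mixed DO = (15.3×8.52 + 3.92×2.66)/(15.3+3.92) = 140.8/19.22 = 7.325 mg/L.
Mixed L₀ = (15.3×4.17 + 3.92×56.4)/(19.22) = 284.9/19.22 = 14.82 mg/L.
Initial deficit D₀ = C_s − DO₀ = 9.67 − 7.325 = 2.345 mg/L.
t_c = (1/0.7900) ln[(1.01/0.220)(1 − 2.345×0.7900/(0.220×14.82))] = 1.266 × ln(1.983) = 0.8664 d.
D_c = (0.220/1.01) × 14.82 × e^(−0.220×0.8664) = 0.2178 × 14.82 × 0.8265 = 2.668 mg/L.
Minimum DO = 9.67 − 2.668 = 7.002 mg/L.

t_c ≈ 0.866 d; minimum DO ≈ 7.00 mg/L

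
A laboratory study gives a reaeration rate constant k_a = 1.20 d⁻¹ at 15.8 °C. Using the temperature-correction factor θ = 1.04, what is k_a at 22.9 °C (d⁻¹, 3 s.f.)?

k_a(T₂) = k_a(T₁) · θ^(T₂−T₁) = 1.20 × 1.04^(22.9−15.8)
= 1.20 × 1.04^7.10 = 1.20 × 1.321 = 1.585 d⁻¹.

k_a ≈ 1.59 d⁻¹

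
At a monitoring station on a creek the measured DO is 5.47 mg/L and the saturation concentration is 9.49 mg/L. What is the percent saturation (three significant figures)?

57.6 % saturation

% saturation = C/C_s × 100 = 5.47/9.49 × 100 = 57.6 %.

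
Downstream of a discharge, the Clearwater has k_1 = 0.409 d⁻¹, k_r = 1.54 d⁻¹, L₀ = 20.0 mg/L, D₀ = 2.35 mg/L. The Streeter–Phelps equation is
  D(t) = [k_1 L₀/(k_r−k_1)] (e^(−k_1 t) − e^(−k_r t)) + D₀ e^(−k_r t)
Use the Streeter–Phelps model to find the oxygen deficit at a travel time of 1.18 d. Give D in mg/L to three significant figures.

D ≈ 3.67 mg/L

k_1 L₀/(k_r−k_1) = 0.409×20.0/(1.54−0.409) = 8.180/1.131 = 7.233 mg/L.
e^(−k_1 t) = e^(−0.409×1.180) = 0.6172; e^(−k_r t) = e^(−1.54×1.180) = 0.1625.
D = 7.233 × (0.6172 − 0.1625) + 2.35 × 0.1625 = 3.289 + 0.3818 = 3.670 mg/L.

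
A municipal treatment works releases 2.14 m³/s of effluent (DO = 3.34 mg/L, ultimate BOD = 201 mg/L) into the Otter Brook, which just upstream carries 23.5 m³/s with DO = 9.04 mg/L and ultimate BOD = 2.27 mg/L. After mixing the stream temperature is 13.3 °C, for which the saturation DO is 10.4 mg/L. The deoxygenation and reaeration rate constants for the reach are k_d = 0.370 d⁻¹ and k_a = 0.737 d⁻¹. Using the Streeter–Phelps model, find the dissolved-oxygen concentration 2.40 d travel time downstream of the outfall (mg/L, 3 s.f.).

Mixed DO = (23.5×9.04 + 2.14×3.34)/(23.5+2.14) = 219.6/25.64 = 8.564 mg/L.
Mixed L₀ = (23.5×2.27 + 2.14×201)/(25.64) = 483.5/25.64 = 18.86 mg/L.
Initial deficit D₀ = C_s − DO₀ = 10.4 − 8.564 = 1.836 mg/L.
D(2.40) = [0.370×18.86/(0.737−0.370)](e^(−0.370×2.40) − e^(−0.737×2.40)) + 1.836 e^(−0.737×2.40)
= 19.01 × (0.4115 − 0.1705) + 1.836 × 0.1705 = 4.894 mg/L.
DO = 10.4 − 4.894 = 5.506 mg/L.

DO ≈ 5.51 mg/L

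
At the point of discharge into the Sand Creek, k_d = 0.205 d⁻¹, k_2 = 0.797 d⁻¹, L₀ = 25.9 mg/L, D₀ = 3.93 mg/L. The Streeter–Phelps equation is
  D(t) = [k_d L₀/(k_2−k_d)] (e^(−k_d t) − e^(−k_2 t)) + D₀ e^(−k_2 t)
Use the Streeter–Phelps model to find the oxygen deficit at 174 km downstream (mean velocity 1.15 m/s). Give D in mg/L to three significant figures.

D ≈ 5.02 mg/L

Travel time t = x/v = 174 km / (1.15 m/s) = 174000 m / 1.15 m/s = 151300 s = 1.751 d.
k_d L₀/(k_2−k_d) = 0.205×25.9/(0.797−0.205) = 5.309/0.5920 = 8.969 mg/L.
e^(−k_d t) = e^(−0.205×1.751) = 0.6984; e^(−k_2 t) = e^(−0.797×1.751) = 0.2477.
D = 8.969 × (0.6984 − 0.2477) + 3.93 × 0.2477 = 4.042 + 0.9733 = 5.016 mg/L.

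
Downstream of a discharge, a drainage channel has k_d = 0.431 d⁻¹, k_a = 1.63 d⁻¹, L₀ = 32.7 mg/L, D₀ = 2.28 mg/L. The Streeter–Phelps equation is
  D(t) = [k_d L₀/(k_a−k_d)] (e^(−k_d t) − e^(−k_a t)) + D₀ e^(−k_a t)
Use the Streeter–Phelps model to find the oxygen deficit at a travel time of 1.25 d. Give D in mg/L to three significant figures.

k_d L₀/(k_a−k_d) = 0.431×32.7/(1.63−0.431) = 14.09/1.199 = 11.75 mg/L.
e^(−k_d t) = e^(−0.431×1.250) = 0.5835; e^(−k_a t) = e^(−1.63×1.250) = 0.1304.
D = 11.75 × (0.5835 − 0.1304) + 2.28 × 0.1304 = 5.326 + 0.2972 = 5.623 mg/L.

D ≈ 5.62 mg/L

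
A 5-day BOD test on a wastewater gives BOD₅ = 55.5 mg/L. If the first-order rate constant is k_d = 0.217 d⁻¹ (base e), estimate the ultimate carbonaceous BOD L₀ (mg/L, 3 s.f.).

BOD₅ = L₀(1 − e^(−5k_d)) ⇒ L₀ = BOD₅ / (1 − e^(−5×0.217))
= 55.5 / (1 − 0.3379) = 55.5 / 0.6621 = 83.82 mg/L.

L₀ ≈ 83.8 mg/L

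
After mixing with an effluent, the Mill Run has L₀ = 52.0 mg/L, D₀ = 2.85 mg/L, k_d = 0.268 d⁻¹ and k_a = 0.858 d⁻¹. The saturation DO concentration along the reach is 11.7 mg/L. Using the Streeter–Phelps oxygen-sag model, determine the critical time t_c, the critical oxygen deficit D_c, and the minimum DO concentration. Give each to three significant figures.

t_c ≈ 1.75 d; D_c ≈ 10.2 mg/L; min DO ≈ 1.55 mg/L

At the critical point dD/dt = 0, so k_d L₀ e^(−k_d t) = k_a D. Substituting D(t) from the Streeter–Phelps equation and solving for t gives
t_c = ln[(k_a/k_d)(1 − D₀(k_a−k_d)/(k_d L₀))] / (k_a−k_d).
Here k_a−k_d = 0.5900 d⁻¹ and 1 − D₀(k_a−k_d)/(k_d L₀) = 1 − 2.85×0.5900/(0.268×52.0) = 0.8793, so
t_c = ln(3.201 × 0.8793) / 0.5900 = 1.035 / 0.5900 = 1.754 d.
D_c = (k_d/k_a) L₀ e^(−k_d t_c) = (0.268/0.858) × 52.0 × e^(−0.268×1.754) = 0.3124 × 52.0 × 0.6249 = 10.15 mg/L.
Minimum DO = C_s − D_c = 11.7 − 10.15 = 1.550 mg/L.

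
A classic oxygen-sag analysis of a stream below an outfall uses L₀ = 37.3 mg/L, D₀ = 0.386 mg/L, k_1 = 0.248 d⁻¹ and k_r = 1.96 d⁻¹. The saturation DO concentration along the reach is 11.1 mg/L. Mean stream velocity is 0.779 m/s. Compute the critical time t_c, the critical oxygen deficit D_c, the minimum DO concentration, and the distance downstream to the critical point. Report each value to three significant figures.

t_c ≈ 1.16 d; D_c ≈ 3.54 mg/L; min DO ≈ 7.56 mg/L; x_c ≈ 78.4 km

With k_r/k_1 = 7.903 and 1 − D₀(k_r−k_1)/(k_1 L₀) = 0.9286,
t_c = ln(7.903 × 0.9286) / (1.96 − 0.248) = ln(7.339) / 1.712 = 1.993/1.712 = 1.164 d.
L(t_c) = L₀ e^(−k_1 t_c) = 37.3 × 0.7492 = 27.95 mg/L, and at the critical point k_r D_c = k_1 L, so D_c = (0.248/1.96) × 27.95 = 3.536 mg/L.
Minimum DO = C_s − D_c = 11.1 − 3.536 = 7.564 mg/L.
x_c = v t_c = 0.779 m/s × 1.164 d × 86400 s/d = 78360 m ≈ 78.4 km.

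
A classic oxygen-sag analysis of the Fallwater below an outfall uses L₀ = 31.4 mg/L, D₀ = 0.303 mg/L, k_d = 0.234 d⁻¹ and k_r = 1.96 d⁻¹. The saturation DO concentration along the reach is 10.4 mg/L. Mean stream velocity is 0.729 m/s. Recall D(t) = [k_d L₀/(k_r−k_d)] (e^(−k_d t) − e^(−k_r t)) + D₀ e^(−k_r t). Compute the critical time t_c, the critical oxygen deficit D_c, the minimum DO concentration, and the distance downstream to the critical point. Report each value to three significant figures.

At the critical point dD/dt = 0, so k_d L₀ e^(−k_d t) = k_r D. Substituting D(t) from the Streeter–Phelps equation and solving for t gives
t_c = ln[(k_r/k_d)(1 − D₀(k_r−k_d)/(k_d L₀))] / (k_r−k_d).
Here k_r−k_d = 1.726 d⁻¹ and 1 − D₀(k_r−k_d)/(k_d L₀) = 1 − 0.303×1.726/(0.234×31.4) = 0.9288, so
t_c = ln(8.376 × 0.9288) / 1.726 = 2.052 / 1.726 = 1.189 d.
D_c = (k_d/k_r) L₀ e^(−k_d t_c) = (0.234/1.96) × 31.4 × e^(−0.234×1.189) = 0.1194 × 31.4 × 0.7572 = 2.839 mg/L.
Minimum DO = C_s − D_c = 10.4 − 2.839 = 7.561 mg/L.
x_c = v t_c = 0.729 m/s × 1.189 d × 86400 s/d = 74870 m ≈ 74.9 km.

t_c ≈ 1.19 d; D_c ≈ 2.84 mg/L; min DO ≈ 7.56 mg/L; x_c ≈ 74.9 km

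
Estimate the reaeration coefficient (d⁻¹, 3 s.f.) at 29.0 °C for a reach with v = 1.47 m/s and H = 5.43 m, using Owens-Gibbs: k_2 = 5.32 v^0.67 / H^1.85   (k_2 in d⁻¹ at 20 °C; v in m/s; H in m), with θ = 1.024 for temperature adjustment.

k_2 ≈ 0.373 d⁻¹

k_2(20) = 5.32 × 1.47^0.67 / 5.43^1.85 = 5.32 × 1.295 / 22.88 = 0.3010 d⁻¹.
k_2(29.0) = 0.3010 × 1.024^(29.0−20) = 0.3010 × 1.238 = 0.3727 d⁻¹.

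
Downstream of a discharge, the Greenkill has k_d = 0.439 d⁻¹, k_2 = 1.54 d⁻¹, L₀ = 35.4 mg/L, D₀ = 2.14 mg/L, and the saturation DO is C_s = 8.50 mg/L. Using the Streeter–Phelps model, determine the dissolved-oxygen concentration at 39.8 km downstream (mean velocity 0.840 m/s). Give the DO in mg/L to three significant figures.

Travel time t = x/v = 39.8 km / (0.840 m/s) = 39800 m / 0.840 m/s = 47380 s = 0.5484 d.
k_d L₀/(k_2−k_d) = 0.439×35.4/(1.54−0.439) = 15.54/1.101 = 14.11 mg/L.
e^(−k_d t) = e^(−0.439×0.5484) = 0.7860; e^(−k_2 t) = e^(−1.54×0.5484) = 0.4298.
D = 14.11 × (0.7860 − 0.4298) + 2.14 × 0.4298 = 5.029 + 0.9197 = 5.949 mg/L.
DO = C_s − D = 8.50 − 5.949 = 2.551 mg/L.

DO ≈ 2.55 mg/L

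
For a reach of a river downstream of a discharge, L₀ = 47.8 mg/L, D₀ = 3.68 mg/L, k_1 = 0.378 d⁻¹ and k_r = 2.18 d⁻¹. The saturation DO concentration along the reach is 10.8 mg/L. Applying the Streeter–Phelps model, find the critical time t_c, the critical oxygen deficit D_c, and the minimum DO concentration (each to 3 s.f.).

t_c ≈ 0.719 d; D_c ≈ 6.32 mg/L; min DO ≈ 4.48 mg/L

At the critical point dD/dt = 0, so k_1 L₀ e^(−k_1 t) = k_r D. Substituting D(t) from the Streeter–Phelps equation and solving for t gives
t_c = ln[(k_r/k_1)(1 − D₀(k_r−k_1)/(k_1 L₀))] / (k_r−k_1).
Here k_r−k_1 = 1.802 d⁻¹ and 1 − D₀(k_r−k_1)/(k_1 L₀) = 1 − 3.68×1.802/(0.378×47.8) = 0.6330, so
t_c = ln(5.767 × 0.6330) / 1.802 = 1.295 / 1.802 = 0.7186 d.
D_c = (k_1/k_r) L₀ e^(−k_1 t_c) = (0.378/2.18) × 47.8 × e^(−0.378×0.7186) = 0.1734 × 47.8 × 0.7621 = 6.317 mg/L.
Minimum DO = C_s − D_c = 10.8 − 6.317 = 4.483 mg/L.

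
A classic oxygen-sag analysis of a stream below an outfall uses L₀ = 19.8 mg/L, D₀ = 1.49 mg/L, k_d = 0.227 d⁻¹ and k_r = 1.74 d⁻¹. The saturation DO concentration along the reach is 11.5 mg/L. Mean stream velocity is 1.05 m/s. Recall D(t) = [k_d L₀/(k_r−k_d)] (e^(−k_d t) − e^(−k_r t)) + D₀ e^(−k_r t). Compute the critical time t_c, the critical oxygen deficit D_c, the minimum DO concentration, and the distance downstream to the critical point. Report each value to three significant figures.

At the critical point dD/dt = 0, so k_d L₀ e^(−k_d t) = k_r D. Substituting D(t) from the Streeter–Phelps equation and solving for t gives
t_c = ln[(k_r/k_d)(1 − D₀(k_r−k_d)/(k_d L₀))] / (k_r−k_d).
Here k_r−k_d = 1.513 d⁻¹ and 1 − D₀(k_r−k_d)/(k_d L₀) = 1 − 1.49×1.513/(0.227×19.8) = 0.4984, so
t_c = ln(7.665 × 0.4984) / 1.513 = 1.340 / 1.513 = 0.8859 d.
D_c = (k_d/k_r) L₀ e^(−k_d t_c) = (0.227/1.74) × 19.8 × e^(−0.227×0.8859) = 0.1305 × 19.8 × 0.8178 = 2.113 mg/L.
Minimum DO = C_s − D_c = 11.5 − 2.113 = 9.387 mg/L.
x_c = v t_c = 1.05 m/s × 0.8859 d × 86400 s/d = 80370 m ≈ 80.4 km.

t_c ≈ 0.886 d; D_c ≈ 2.11 mg/L; min DO ≈ 9.39 mg/L; x_c ≈ 80.4 km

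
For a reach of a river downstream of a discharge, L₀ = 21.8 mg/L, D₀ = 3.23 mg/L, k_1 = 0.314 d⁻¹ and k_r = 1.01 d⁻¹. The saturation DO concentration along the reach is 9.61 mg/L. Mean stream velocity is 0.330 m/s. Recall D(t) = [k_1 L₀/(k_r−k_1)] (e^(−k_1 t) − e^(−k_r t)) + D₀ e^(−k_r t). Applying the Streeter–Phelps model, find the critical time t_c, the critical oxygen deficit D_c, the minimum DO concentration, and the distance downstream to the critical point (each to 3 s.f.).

t_c ≈ 1.11 d; D_c ≈ 4.79 mg/L; min DO ≈ 4.82 mg/L; x_c ≈ 31.6 km

t_c = [1/(k_r−k_1)] ln[(k_r/k_1)(1 − D₀(k_r−k_1)/(k_1 L₀))]
= [1/(1.01−0.314)] ln[(1.01/0.314)(1 − 3.23×0.6960/(0.314×21.8))]
= (1/0.6960) ln[3.217 × 0.6716] = 1.437 × ln(2.160) = 1.437 × 0.7702 = 1.107 d.
L(t_c) = L₀ e^(−k_1 t_c) = 21.8 × 0.7065 = 15.40 mg/L, and at the critical point k_r D_c = k_1 L, so D_c = (0.314/1.01) × 15.40 = 4.788 mg/L.
Minimum DO = C_s − D_c = 9.61 − 4.788 = 4.822 mg/L.
x_c = v t_c = 0.330 m/s × 1.107 d × 86400 s/d = 31550 m ≈ 31.6 km.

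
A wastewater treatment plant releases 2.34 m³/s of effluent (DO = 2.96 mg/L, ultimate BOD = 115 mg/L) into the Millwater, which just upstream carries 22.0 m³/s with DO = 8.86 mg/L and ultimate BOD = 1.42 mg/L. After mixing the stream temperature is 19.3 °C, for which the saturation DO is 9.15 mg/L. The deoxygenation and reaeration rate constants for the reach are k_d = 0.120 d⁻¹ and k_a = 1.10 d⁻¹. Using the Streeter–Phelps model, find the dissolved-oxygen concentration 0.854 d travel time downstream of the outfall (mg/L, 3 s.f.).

DO ≈ 8.04 mg/L

Mixed DO = (22.0×8.86 + 2.34×2.96)/(22.0+2.34) = 201.8/24.34 = 8.293 mg/L.
Mixed L₀ = (22.0×1.42 + 2.34×115)/(24.34) = 300.3/24.34 = 12.34 mg/L.
Initial deficit D₀ = C_s − DO₀ = 9.15 − 8.293 = 0.8572 mg/L.
D(0.854) = [0.120×12.34/(1.10−0.120)](e^(−0.120×0.854) − e^(−1.10×0.854)) + 0.8572 e^(−1.10×0.854)
= 1.511 × (0.9026 − 0.3909) + 0.8572 × 0.3909 = 1.108 mg/L.
DO = 9.15 − 1.108 = 8.042 mg/L.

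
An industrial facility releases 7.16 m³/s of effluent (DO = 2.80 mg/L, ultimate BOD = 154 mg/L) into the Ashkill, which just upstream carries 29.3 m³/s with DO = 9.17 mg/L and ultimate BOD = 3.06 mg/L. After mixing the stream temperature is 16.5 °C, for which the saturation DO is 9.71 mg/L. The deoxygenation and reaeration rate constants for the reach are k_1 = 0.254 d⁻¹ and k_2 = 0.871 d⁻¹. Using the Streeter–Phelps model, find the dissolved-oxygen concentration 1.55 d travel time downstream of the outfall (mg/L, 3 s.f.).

Mixed DO = (29.3×9.17 + 7.16×2.80)/(29.3+7.16) = 288.7/36.46 = 7.919 mg/L.
Mixed L₀ = (29.3×3.06 + 7.16×154)/(36.46) = 1192/36.46 = 32.70 mg/L.
Initial deficit D₀ = C_s − DO₀ = 9.71 − 7.919 = 1.791 mg/L.
D(1.55) = [0.254×32.70/(0.871−0.254)](e^(−0.254×1.55) − e^(−0.871×1.55)) + 1.791 e^(−0.871×1.55)
= 13.46 × (0.6746 − 0.2592) + 1.791 × 0.2592 = 6.056 mg/L.
DO = 9.71 − 6.056 = 3.654 mg/L.

DO ≈ 3.65 mg/L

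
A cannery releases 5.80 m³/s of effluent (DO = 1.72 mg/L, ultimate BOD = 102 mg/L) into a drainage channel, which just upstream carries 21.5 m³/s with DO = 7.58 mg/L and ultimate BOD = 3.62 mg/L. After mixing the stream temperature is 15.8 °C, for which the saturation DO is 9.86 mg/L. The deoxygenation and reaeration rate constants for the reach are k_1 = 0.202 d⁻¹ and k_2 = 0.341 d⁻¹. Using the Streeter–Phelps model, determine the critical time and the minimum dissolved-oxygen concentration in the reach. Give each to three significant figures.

t_c ≈ 3.02 d; minimum DO ≈ 1.96 mg/L

Mixed DO = (21.5×7.58 + 5.80×1.72)/(21.5+5.80) = 172.9/27.30 = 6.335 mg/L.
Mixed L₀ = (21.5×3.62 + 5.80×102)/(27.30) = 669.4/27.30 = 24.52 mg/L.
Initial deficit D₀ = C_s − DO₀ = 9.86 − 6.335 = 3.525 mg/L.
t_c = (1/0.1390) ln[(0.341/0.202)(1 − 3.525×0.1390/(0.202×24.52))] = 7.194 × ln(1.521) = 3.018 d.
D_c = (0.202/0.341) × 24.52 × e^(−0.202×3.018) = 0.5924 × 24.52 × 0.5436 = 7.896 mg/L.
Minimum DO = 9.86 − 7.896 = 1.964 mg/L.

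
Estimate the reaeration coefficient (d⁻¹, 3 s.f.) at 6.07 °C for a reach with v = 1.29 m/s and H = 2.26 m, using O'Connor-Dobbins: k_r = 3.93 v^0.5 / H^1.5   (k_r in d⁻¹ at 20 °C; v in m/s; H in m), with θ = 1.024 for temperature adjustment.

k_r ≈ 0.944 d⁻¹

k_r(20) = 3.93 × 1.29^0.5 / 2.26^1.5 = 3.93 × 1.136 / 3.398 = 1.314 d⁻¹.
k_r(6.07) = 1.314 × 1.024^(6.07−20) = 1.314 × 0.7187 = 0.9442 d⁻¹.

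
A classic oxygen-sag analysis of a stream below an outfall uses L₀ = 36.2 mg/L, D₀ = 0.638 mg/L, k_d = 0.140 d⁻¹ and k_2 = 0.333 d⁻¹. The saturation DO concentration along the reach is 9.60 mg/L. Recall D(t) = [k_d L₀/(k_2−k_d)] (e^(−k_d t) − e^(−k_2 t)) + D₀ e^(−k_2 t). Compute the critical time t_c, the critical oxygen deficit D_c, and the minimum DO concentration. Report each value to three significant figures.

t_c ≈ 4.36 d; D_c ≈ 8.26 mg/L; min DO ≈ 1.34 mg/L

At the critical point dD/dt = 0, so k_d L₀ e^(−k_d t) = k_2 D. Substituting D(t) from the Streeter–Phelps equation and solving for t gives
t_c = ln[(k_2/k_d)(1 − D₀(k_2−k_d)/(k_d L₀))] / (k_2−k_d).
Here k_2−k_d = 0.1930 d⁻¹ and 1 − D₀(k_2−k_d)/(k_d L₀) = 1 − 0.638×0.1930/(0.140×36.2) = 0.9757, so
t_c = ln(2.379 × 0.9757) / 0.1930 = 0.8419 / 0.1930 = 4.362 d.
D_c = (k_d/k_2) L₀ e^(−k_d t_c) = (0.140/0.333) × 36.2 × e^(−0.140×4.362) = 0.4204 × 36.2 × 0.5430 = 8.264 mg/L.
Minimum DO = C_s − D_c = 9.60 − 8.264 = 1.336 mg/L.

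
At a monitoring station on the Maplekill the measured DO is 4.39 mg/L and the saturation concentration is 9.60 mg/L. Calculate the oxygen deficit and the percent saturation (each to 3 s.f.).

D = C_s − C = 9.60 − 4.39 = 5.21 mg/L.
% saturation = 4.39/9.60 × 100 = 45.7 %.

D ≈ 5.21 mg/L; 45.7 % saturation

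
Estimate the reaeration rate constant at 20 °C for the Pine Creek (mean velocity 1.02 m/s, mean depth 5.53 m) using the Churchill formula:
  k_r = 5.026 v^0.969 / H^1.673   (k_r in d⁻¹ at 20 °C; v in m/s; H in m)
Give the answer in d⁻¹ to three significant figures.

k_r ≈ 0.293 d⁻¹

k_r = 5.026 × 1.02^0.969 / 5.53^1.673 = 5.026 × 1.019 / 17.48 = 0.2931 d⁻¹.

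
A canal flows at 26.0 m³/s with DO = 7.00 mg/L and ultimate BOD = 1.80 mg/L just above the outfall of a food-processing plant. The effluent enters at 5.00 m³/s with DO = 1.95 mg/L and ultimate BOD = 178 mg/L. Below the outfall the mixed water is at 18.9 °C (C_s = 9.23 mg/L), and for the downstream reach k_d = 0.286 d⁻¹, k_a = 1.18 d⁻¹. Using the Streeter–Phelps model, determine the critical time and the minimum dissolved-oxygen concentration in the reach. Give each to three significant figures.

Mixed DO = (26.0×7.00 + 5.00×1.95)/(26.0+5.00) = 191.8/31.00 = 6.185 mg/L.
Mixed L₀ = (26.0×1.80 + 5.00×178)/(31.00) = 936.8/31.00 = 30.22 mg/L.
Initial deficit D₀ = C_s − DO₀ = 9.23 − 6.185 = 3.045 mg/L.
t_c = (1/0.8940) ln[(1.18/0.286)(1 − 3.045×0.8940/(0.286×30.22))] = 1.119 × ln(2.827) = 1.162 d.
D_c = (0.286/1.18) × 30.22 × e^(−0.286×1.162) = 0.2424 × 30.22 × 0.7172 = 5.253 mg/L.
Minimum DO = 9.23 − 5.253 = 3.977 mg/L.

t_c ≈ 1.16 d; minimum DO ≈ 3.98 mg/L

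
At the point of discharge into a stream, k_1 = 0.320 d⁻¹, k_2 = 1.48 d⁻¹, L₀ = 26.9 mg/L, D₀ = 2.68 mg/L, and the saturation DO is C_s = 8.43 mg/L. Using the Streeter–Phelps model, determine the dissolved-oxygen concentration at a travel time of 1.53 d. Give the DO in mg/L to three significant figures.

DO ≈ 4.37 mg/L

k_1 L₀/(k_2−k_1) = 0.320×26.9/(1.48−0.320) = 8.608/1.160 = 7.421 mg/L.
e^(−k_1 t) = e^(−0.320×1.530) = 0.6129; e^(−k_2 t) = e^(−1.48×1.530) = 0.1039.
D = 7.421 × (0.6129 − 0.1039) + 2.68 × 0.1039 = 3.777 + 0.2784 = 4.055 mg/L.
DO = C_s − D = 8.43 − 4.055 = 4.375 mg/L.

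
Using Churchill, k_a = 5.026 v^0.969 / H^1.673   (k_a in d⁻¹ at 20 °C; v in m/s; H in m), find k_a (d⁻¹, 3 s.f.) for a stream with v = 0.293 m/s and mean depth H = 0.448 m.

k_a = 5.026 × 0.293^0.969 / 0.448^1.673 = 5.026 × 0.3044 / 0.2610 = 5.862 d⁻¹.

k_a ≈ 5.86 d⁻¹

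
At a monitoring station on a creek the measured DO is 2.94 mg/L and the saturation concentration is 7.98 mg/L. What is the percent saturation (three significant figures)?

% saturation = C/C_s × 100 = 2.94/7.98 × 100 = 36.8 %.

36.8 % saturation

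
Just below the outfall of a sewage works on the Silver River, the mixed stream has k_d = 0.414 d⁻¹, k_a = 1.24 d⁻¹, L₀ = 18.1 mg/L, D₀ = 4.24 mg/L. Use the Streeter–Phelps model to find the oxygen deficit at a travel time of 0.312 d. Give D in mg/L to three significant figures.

D ≈ 4.69 mg/L

k_d L₀/(k_a−k_d) = 0.414×18.1/(1.24−0.414) = 7.493/0.8260 = 9.072 mg/L.
e^(−k_d t) = e^(−0.414×0.3120) = 0.8788; e^(−k_a t) = e^(−1.24×0.3120) = 0.6792.
D = 9.072 × (0.8788 − 0.6792) + 4.24 × 0.6792 = 1.811 + 2.880 = 4.691 mg/L.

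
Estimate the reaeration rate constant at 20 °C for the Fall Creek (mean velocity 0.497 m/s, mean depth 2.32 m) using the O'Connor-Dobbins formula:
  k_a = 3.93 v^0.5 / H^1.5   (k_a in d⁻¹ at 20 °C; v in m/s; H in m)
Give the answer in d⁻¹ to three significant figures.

k_a ≈ 0.784 d⁻¹

k_a = 3.93 × 0.497^0.5 / 2.32^1.5 = 3.93 × 0.7050 / 3.534 = 0.7840 d⁻¹.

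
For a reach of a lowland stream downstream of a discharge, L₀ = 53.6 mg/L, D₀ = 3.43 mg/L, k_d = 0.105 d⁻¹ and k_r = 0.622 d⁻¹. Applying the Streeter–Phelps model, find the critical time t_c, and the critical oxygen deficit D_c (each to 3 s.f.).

t_c ≈ 2.71 d; D_c ≈ 6.81 mg/L

At the critical point dD/dt = 0, so k_d L₀ e^(−k_d t) = k_r D. Substituting D(t) from the Streeter–Phelps equation and solving for t gives
t_c = ln[(k_r/k_d)(1 − D₀(k_r−k_d)/(k_d L₀))] / (k_r−k_d).
Here k_r−k_d = 0.5170 d⁻¹ and 1 − D₀(k_r−k_d)/(k_d L₀) = 1 − 3.43×0.5170/(0.105×53.6) = 0.6849, so
t_c = ln(5.924 × 0.6849) / 0.5170 = 1.401 / 0.5170 = 2.709 d.
L(t_c) = L₀ e^(−k_d t_c) = 53.6 × 0.7524 = 40.33 mg/L, and at the critical point k_r D_c = k_d L, so D_c = (0.105/0.622) × 40.33 = 6.808 mg/L.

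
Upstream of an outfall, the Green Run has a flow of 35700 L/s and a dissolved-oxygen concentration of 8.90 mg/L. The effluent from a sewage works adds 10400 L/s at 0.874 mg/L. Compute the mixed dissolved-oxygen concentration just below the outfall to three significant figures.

7.09 mg/L

Flow-weighted mixing: C = (Q_r C_r + Q_w C_w)/(Q_r + Q_w)
= (35700×8.90 + 10400×0.874)/(35700 + 10400) = 326800/46100 = 7.089 mg/L.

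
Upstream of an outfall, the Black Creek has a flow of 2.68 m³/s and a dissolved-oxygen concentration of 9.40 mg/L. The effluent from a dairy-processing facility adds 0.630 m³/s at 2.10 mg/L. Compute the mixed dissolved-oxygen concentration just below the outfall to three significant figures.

Flow-weighted mixing: C = (Q_r C_r + Q_w C_w)/(Q_r + Q_w)
= (2.68×9.40 + 0.630×2.10)/(2.68 + 0.630) = 26.52/3.310 = 8.011 mg/L.

8.01 mg/L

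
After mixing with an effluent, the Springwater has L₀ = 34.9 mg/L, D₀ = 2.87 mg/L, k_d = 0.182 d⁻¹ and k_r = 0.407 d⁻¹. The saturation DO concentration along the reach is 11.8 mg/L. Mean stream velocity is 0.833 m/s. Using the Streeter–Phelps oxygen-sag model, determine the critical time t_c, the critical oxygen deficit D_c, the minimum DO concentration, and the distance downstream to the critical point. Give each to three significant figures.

t_c = [1/(k_r−k_d)] ln[(k_r/k_d)(1 − D₀(k_r−k_d)/(k_d L₀))]
= [1/(0.407−0.182)] ln[(0.407/0.182)(1 − 2.87×0.2250/(0.182×34.9))]
= (1/0.2250) ln[2.236 × 0.8983] = 4.444 × ln(2.009) = 4.444 × 0.6976 = 3.100 d.
D_c = (k_d/k_r) L₀ e^(−k_d t_c) = (0.182/0.407) × 34.9 × e^(−0.182×3.100) = 0.4472 × 34.9 × 0.5688 = 8.876 mg/L.
Minimum DO = C_s − D_c = 11.8 − 8.876 = 2.924 mg/L.
x_c = v t_c = 0.833 m/s × 3.100 d × 86400 s/d = 223100 m ≈ 223 km.

t_c ≈ 3.10 d; D_c ≈ 8.88 mg/L; min DO ≈ 2.92 mg/L; x_c ≈ 223 km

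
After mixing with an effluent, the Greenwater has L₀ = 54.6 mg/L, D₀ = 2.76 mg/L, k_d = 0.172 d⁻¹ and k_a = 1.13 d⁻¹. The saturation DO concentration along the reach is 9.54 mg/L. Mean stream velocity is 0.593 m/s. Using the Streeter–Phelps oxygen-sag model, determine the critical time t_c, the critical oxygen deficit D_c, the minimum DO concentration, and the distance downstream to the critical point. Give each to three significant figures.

At the critical point dD/dt = 0, so k_d L₀ e^(−k_d t) = k_a D. Substituting D(t) from the Streeter–Phelps equation and solving for t gives
t_c = ln[(k_a/k_d)(1 − D₀(k_a−k_d)/(k_d L₀))] / (k_a−k_d).
Here k_a−k_d = 0.9580 d⁻¹ and 1 − D₀(k_a−k_d)/(k_d L₀) = 1 − 2.76×0.9580/(0.172×54.6) = 0.7185, so
t_c = ln(6.570 × 0.7185) / 0.9580 = 1.552 / 0.9580 = 1.620 d.
D_c = (k_d/k_a) L₀ e^(−k_d t_c) = (0.172/1.13) × 54.6 × e^(−0.172×1.620) = 0.1522 × 54.6 × 0.7568 = 6.290 mg/L.
Minimum DO = C_s − D_c = 9.54 − 6.290 = 3.250 mg/L.
x_c = v t_c = 0.593 m/s × 1.620 d × 86400 s/d = 82990 m ≈ 83.0 km.

t_c ≈ 1.62 d; D_c ≈ 6.29 mg/L; min DO ≈ 3.25 mg/L; x_c ≈ 83.0 km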